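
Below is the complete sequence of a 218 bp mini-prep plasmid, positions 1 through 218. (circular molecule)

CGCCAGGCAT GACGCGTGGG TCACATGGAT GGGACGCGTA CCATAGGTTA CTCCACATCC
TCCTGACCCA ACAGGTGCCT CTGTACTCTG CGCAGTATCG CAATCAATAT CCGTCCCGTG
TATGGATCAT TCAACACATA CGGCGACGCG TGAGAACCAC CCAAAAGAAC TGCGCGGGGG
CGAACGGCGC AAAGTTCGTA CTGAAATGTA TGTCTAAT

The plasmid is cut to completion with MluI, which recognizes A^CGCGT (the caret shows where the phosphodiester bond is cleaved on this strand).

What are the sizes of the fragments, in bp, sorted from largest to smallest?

112, 84, 22 bp

MluI sites (ACGCGT) start at positions 12, 34, 146.
MluI cuts after the first base of each site, so after positions 12, 34, 146.
Circular molecule, 3 cuts → 3 fragments:
  13–34 → 22 bp
  35–146 → 112 bp
  147–218 then 1–12 → 72 + 12 = 84 bp
Sorted largest to smallest: 112, 84, 22 bp.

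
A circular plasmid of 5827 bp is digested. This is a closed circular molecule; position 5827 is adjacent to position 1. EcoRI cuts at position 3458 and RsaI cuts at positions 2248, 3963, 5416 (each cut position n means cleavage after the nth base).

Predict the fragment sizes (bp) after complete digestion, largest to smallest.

2659, 1453, 1210, 505 bp

Combined cut positions (sorted): 2248, 3458, 3963, 5416.
Circular molecule, 4 cuts → 4 fragments:
  3458 − 2248 = 1210 bp
  3963 − 3458 = 505 bp
  5416 − 3963 = 1453 bp
  wrap: 5827 − 5416 + 2248 = 2659 bp
Sorted largest to smallest: 2659, 1453, 1210, 505 bp.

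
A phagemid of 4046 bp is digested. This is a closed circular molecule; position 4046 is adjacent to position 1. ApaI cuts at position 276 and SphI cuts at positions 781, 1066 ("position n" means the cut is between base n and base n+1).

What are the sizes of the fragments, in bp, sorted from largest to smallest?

Combined cut positions (sorted): 276, 781, 1066.
Circular molecule, 3 cuts → 3 fragments:
  781 − 276 = 505 bp
  1066 − 781 = 285 bp
  wrap: 4046 − 1066 + 276 = 3256 bp
Sorted largest to smallest: 3256, 505, 285 bp.

3256, 505, 285 bp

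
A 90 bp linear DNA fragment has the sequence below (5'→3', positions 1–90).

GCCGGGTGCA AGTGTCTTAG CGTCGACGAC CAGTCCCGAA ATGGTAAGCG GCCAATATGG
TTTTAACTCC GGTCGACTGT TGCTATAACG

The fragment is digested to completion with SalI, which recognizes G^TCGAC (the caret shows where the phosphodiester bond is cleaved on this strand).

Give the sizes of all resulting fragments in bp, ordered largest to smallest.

SalI sites (GTCGAC) start at positions 22, 72.
SalI cuts after the first base of each site, so after positions 22, 72.
Linear molecule, 2 cuts → 3 fragments:
  1–22 → 22 bp
  23–72 → 50 bp
  73–90 → 18 bp
Sorted largest to smallest: 50, 22, 18 bp.

50, 22, 18 bp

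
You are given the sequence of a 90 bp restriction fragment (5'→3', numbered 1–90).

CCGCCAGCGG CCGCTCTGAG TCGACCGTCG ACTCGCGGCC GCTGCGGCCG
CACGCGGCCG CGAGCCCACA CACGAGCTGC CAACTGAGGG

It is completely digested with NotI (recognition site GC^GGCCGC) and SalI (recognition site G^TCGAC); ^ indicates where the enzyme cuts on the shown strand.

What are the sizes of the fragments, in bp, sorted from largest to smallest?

35, 12, 10, 9, 9, 8, 7 bp

NotI sites (GCGGCCGC) start at positions 7, 35, 44, 54.
NotI cuts after base 2 of each site, so after positions 8, 36, 45, 55.
SalI sites (GTCGAC) start at positions 20, 27.
SalI cuts after the first base of each site, so after positions 20, 27.
Combined cut positions: 8, 20, 27, 36, 45, 55.
Linear molecule, 6 cuts → 7 fragments:
  1–8 → 8 bp
  9–20 → 12 bp
  21–27 → 7 bp
  28–36 → 9 bp
  37–45 → 9 bp
  46–55 → 10 bp
  56–90 → 35 bp
Sorted largest to smallest: 35, 12, 10, 9, 9, 8, 7 bp.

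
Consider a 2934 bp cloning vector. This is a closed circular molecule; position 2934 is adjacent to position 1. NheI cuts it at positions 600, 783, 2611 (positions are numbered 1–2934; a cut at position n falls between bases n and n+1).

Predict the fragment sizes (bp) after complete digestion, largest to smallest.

Circular molecule, 3 cuts → 3 fragments:
  783 − 600 = 183 bp
  2611 − 783 = 1828 bp
  wrap: 2934 − 2611 + 600 = 923 bp
Sorted largest to smallest: 1828, 923, 183 bp.

1828, 923, 183 bp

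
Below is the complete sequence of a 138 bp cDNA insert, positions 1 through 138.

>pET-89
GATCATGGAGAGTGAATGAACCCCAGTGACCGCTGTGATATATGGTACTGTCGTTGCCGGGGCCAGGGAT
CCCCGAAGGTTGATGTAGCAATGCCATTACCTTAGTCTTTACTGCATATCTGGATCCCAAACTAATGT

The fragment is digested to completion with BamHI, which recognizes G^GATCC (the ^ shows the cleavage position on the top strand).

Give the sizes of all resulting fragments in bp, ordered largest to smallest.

BamHI sites (GGATCC) start at positions 67, 122.
BamHI cuts after the first base of each site, so after positions 67, 122.
Linear molecule, 2 cuts → 3 fragments:
  1–67 → 67 bp
  68–122 → 55 bp
  123–138 → 16 bp
Sorted largest to smallest: 67, 55, 16 bp.

67, 55, 16 bp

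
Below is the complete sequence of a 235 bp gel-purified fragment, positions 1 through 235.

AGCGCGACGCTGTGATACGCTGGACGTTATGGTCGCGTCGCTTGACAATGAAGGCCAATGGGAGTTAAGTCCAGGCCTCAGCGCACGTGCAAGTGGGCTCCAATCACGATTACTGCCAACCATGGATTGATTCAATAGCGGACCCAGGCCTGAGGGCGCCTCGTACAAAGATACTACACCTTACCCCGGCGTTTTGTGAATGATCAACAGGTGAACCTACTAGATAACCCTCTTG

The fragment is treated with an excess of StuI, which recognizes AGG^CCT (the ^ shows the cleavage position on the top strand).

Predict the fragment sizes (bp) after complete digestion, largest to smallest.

StuI sites (AGGCCT) start at positions 73, 146.
StuI cuts after base 3 of each site, so after positions 75, 148.
Linear molecule, 2 cuts → 3 fragments:
  1–75 → 75 bp
  76–148 → 73 bp
  149–235 → 87 bp
Sorted largest to smallest: 87, 75, 73 bp.

87, 75, 73 bp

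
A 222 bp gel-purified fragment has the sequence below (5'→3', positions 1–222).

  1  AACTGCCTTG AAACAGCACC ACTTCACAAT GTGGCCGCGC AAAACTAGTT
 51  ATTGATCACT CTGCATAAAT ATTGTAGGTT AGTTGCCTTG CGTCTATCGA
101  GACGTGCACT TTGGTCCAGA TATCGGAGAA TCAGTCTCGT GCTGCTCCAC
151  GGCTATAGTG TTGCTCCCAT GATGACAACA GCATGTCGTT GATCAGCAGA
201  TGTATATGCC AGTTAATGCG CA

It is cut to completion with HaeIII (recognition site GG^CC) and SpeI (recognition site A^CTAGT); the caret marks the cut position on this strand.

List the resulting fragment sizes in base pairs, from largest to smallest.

The HaeIII site (GGCC) starts at position 33.
HaeIII cuts after base 2 of each site, so after position 34.
The SpeI site (ACTAGT) starts at position 44.
SpeI cuts after the first base of each site, so after position 44.
Combined cut positions: 34, 44.
Linear molecule, 2 cuts → 3 fragments:
  1–34 → 34 bp
  35–44 → 10 bp
  45–222 → 178 bp
Sorted largest to smallest: 178, 34, 10 bp.

178, 34, 10 bp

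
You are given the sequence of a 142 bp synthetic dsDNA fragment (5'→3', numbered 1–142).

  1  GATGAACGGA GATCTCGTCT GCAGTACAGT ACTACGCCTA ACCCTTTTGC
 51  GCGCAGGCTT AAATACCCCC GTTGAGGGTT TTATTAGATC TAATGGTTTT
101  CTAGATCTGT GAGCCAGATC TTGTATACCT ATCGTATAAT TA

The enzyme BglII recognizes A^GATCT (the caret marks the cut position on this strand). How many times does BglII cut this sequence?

AGATCT occurs starting at positions 10, 86, 103, 116.
BglII cuts at 4 sites.

4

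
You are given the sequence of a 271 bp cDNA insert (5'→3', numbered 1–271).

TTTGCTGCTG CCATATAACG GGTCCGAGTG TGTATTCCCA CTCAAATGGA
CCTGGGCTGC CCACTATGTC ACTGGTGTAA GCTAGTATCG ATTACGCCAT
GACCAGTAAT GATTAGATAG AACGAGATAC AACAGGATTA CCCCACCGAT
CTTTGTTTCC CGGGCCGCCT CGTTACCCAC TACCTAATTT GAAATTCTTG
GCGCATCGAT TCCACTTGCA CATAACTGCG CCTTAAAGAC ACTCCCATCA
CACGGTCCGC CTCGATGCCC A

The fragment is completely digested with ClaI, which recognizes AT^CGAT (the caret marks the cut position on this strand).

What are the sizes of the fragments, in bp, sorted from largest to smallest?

ClaI sites (ATCGAT) start at positions 87, 205.
ClaI cuts after base 2 of each site, so after positions 88, 206.
Linear molecule, 2 cuts → 3 fragments:
  1–88 → 88 bp
  89–206 → 118 bp
  207–271 → 65 bp
Sorted largest to smallest: 118, 88, 65 bp.

118, 88, 65 bp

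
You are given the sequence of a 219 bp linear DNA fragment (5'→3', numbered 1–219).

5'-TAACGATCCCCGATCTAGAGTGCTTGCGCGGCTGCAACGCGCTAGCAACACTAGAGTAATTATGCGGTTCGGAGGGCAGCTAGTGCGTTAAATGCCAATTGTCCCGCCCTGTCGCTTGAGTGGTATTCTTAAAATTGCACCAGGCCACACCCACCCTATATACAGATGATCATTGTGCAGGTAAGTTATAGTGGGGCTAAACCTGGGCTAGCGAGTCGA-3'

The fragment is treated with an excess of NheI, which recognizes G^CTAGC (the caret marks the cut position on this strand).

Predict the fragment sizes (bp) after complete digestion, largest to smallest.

166, 41, 12 bp

NheI sites (GCTAGC) start at positions 41, 207.
NheI cuts after the first base of each site, so after positions 41, 207.
Linear molecule, 2 cuts → 3 fragments:
  1–41 → 41 bp
  42–207 → 166 bp
  208–219 → 12 bp
Sorted largest to smallest: 166, 41, 12 bp.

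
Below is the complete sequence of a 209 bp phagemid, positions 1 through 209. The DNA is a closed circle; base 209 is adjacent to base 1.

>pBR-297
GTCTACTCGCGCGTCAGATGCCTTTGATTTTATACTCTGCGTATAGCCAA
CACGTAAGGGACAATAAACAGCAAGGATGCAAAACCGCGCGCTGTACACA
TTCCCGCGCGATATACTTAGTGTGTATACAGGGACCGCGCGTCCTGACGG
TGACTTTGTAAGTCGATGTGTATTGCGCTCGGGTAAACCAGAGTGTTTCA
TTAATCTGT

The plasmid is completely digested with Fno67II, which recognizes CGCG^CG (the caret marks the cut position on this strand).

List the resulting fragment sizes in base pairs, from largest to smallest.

Fno67II sites (CGCGCG) start at positions 8, 86, 105, 136.
Fno67II cuts after base 4 of each site, so after positions 11, 89, 108, 139.
Circular molecule, 4 cuts → 4 fragments:
  12–89 → 78 bp
  90–108 → 19 bp
  109–139 → 31 bp
  140–209 then 1–11 → 70 + 11 = 81 bp
Sorted largest to smallest: 81, 78, 31, 19 bp.

81, 78, 31, 19 bp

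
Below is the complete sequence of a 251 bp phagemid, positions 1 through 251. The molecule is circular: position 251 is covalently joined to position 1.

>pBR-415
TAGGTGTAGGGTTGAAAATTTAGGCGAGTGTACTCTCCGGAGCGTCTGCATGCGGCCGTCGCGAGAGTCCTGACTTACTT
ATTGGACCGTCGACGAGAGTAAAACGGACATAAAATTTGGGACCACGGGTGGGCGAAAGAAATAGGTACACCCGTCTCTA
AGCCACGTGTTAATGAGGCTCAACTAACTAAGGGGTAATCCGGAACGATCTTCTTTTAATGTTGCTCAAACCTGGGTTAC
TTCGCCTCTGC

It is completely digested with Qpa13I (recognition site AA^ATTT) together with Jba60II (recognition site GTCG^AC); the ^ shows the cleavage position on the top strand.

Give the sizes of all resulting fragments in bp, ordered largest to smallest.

154, 75, 22 bp

Qpa13I sites (AAATTT) start at positions 16, 113.
Qpa13I cuts after base 2 of each site, so after positions 17, 114.
The Jba60II site (GTCGAC) starts at position 89.
Jba60II cuts after base 4 of each site, so after position 92.
Combined cut positions: 17, 92, 114.
Circular molecule, 3 cuts → 3 fragments:
  18–92 → 75 bp
  93–114 → 22 bp
  115–251 then 1–17 → 137 + 17 = 154 bp
Sorted largest to smallest: 154, 75, 22 bp.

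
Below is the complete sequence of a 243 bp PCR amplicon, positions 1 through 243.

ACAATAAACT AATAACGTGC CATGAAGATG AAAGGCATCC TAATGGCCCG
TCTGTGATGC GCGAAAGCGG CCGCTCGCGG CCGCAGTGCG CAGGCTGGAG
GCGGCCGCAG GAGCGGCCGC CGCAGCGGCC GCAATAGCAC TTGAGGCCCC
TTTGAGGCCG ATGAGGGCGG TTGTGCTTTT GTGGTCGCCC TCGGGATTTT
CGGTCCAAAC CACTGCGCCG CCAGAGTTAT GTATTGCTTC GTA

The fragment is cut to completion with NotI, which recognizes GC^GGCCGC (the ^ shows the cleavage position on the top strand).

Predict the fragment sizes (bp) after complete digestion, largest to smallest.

117, 68, 24, 12, 12, 10 bp

NotI sites (GCGGCCGC) start at positions 67, 77, 101, 113, 125.
NotI cuts after base 2 of each site, so after positions 68, 78, 102, 114, 126.
Linear molecule, 5 cuts → 6 fragments:
  1–68 → 68 bp
  69–78 → 10 bp
  79–102 → 24 bp
  103–114 → 12 bp
  115–126 → 12 bp
  127–243 → 117 bp
Sorted largest to smallest: 117, 68, 24, 12, 12, 10 bp.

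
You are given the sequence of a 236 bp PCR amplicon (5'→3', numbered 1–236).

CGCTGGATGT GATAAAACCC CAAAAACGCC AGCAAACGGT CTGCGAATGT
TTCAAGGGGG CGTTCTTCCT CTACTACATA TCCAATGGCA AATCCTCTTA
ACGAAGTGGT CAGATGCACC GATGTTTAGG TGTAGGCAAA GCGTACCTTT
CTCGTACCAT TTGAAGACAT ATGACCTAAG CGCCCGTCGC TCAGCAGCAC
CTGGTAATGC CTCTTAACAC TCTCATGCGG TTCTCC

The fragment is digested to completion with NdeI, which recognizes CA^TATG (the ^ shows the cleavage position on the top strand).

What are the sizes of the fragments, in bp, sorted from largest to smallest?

The NdeI site (CATATG) starts at position 168.
NdeI cuts after base 2 of each site, so after position 169.
Linear molecule, 1 cut → 2 fragments:
  1–169 → 169 bp
  170–236 → 67 bp
Sorted largest to smallest: 169, 67 bp.

169, 67 bp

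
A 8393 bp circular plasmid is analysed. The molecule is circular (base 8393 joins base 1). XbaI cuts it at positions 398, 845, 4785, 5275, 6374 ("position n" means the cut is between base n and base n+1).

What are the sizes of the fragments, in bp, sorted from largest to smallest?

3940, 2417, 1099, 490, 447 bp

Circular molecule, 5 cuts → 5 fragments:
  845 − 398 = 447 bp
  4785 − 845 = 3940 bp
  5275 − 4785 = 490 bp
  6374 − 5275 = 1099 bp
  wrap: 8393 − 6374 + 398 = 2417 bp
Sorted largest to smallest: 3940, 2417, 1099, 490, 447 bp.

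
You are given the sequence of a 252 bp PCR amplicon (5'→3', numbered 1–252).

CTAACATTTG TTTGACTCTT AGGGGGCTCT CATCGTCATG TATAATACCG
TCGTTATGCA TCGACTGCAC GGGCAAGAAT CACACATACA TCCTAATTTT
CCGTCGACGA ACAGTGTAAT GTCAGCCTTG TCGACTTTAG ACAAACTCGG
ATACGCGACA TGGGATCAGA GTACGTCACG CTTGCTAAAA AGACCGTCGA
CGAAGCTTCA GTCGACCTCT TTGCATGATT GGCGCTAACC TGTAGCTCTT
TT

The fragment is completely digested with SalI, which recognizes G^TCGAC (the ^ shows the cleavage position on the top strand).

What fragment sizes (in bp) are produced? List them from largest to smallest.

SalI sites (GTCGAC) start at positions 103, 130, 196, 211.
SalI cuts after the first base of each site, so after positions 103, 130, 196, 211.
Linear molecule, 4 cuts → 5 fragments:
  1–103 → 103 bp
  104–130 → 27 bp
  131–196 → 66 bp
  197–211 → 15 bp
  212–252 → 41 bp
Sorted largest to smallest: 103, 66, 41, 27, 15 bp.

103, 66, 41, 27, 15 bp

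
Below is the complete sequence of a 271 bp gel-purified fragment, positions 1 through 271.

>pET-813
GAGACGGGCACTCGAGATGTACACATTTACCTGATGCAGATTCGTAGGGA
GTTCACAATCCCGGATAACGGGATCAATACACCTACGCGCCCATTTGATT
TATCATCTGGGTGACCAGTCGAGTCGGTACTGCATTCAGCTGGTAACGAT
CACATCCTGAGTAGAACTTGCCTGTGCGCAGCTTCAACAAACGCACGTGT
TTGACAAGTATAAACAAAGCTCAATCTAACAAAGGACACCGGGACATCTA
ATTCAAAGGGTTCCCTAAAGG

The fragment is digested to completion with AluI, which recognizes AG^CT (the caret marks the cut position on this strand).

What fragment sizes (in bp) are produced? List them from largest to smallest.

AluI sites (AGCT) start at positions 138, 180, 218.
AluI cuts after base 2 of each site, so after positions 139, 181, 219.
Linear molecule, 3 cuts → 4 fragments:
  1–139 → 139 bp
  140–181 → 42 bp
  182–219 → 38 bp
  220–271 → 52 bp
Sorted largest to smallest: 139, 52, 42, 38 bp.

139, 52, 42, 38 bp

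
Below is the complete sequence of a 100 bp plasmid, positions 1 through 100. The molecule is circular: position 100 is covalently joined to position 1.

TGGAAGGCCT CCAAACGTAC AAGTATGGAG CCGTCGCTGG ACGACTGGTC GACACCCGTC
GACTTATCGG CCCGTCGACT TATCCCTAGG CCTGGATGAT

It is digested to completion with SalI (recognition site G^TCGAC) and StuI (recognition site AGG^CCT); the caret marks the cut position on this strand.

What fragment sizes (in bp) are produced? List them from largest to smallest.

SalI sites (GTCGAC) start at positions 48, 58, 74.
SalI cuts after the first base of each site, so after positions 48, 58, 74.
StuI sites (AGGCCT) start at positions 5, 88.
StuI cuts after base 3 of each site, so after positions 7, 90.
Combined cut positions: 7, 48, 58, 74, 90.
Circular molecule, 5 cuts → 5 fragments:
  8–48 → 41 bp
  49–58 → 10 bp
  59–74 → 16 bp
  75–90 → 16 bp
  91–100 then 1–7 → 10 + 7 = 17 bp
Sorted largest to smallest: 41, 17, 16, 16, 10 bp.

41, 17, 16, 16, 10 bp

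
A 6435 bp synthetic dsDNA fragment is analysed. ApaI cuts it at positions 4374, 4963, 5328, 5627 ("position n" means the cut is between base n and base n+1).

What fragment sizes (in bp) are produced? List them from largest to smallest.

4374, 808, 589, 365, 299 bp

Linear molecule, 4 cuts → 5 fragments:
  4374 − 0 = 4374 bp
  4963 − 4374 = 589 bp
  5328 − 4963 = 365 bp
  5627 − 5328 = 299 bp
  6435 − 5627 = 808 bp
Sorted largest to smallest: 4374, 808, 589, 365, 299 bp.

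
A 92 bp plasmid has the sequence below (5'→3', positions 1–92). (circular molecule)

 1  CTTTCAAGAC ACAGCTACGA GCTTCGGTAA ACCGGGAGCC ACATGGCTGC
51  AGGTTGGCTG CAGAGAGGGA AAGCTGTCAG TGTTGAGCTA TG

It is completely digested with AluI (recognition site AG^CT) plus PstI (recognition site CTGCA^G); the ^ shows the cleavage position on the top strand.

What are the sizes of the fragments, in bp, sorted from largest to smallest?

AluI sites (AGCT) start at positions 13, 20, 72, 86.
AluI cuts after base 2 of each site, so after positions 14, 21, 73, 87.
PstI sites (CTGCAG) start at positions 47, 58.
PstI cuts after base 5 of each site (before the last base), so after positions 51, 62.
Combined cut positions: 14, 21, 51, 62, 73, 87.
Circular molecule, 6 cuts → 6 fragments:
  15–21 → 7 bp
  22–51 → 30 bp
  52–62 → 11 bp
  63–73 → 11 bp
  74–87 → 14 bp
  88–92 then 1–14 → 5 + 14 = 19 bp
Sorted largest to smallest: 30, 19, 14, 11, 11, 7 bp.

30, 19, 14, 11, 11, 7 bp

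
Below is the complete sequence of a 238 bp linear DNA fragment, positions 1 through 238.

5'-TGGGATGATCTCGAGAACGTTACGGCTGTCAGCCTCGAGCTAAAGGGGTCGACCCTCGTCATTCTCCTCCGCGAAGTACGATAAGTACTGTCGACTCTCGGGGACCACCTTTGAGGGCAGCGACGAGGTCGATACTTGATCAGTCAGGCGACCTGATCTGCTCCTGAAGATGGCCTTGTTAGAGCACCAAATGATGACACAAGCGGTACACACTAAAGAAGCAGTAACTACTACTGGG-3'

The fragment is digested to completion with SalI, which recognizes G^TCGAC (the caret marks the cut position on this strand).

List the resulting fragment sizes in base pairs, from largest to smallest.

SalI sites (GTCGAC) start at positions 48, 90.
SalI cuts after the first base of each site, so after positions 48, 90.
Linear molecule, 2 cuts → 3 fragments:
  1–48 → 48 bp
  49–90 → 42 bp
  91–238 → 148 bp
Sorted largest to smallest: 148, 48, 42 bp.

148, 48, 42 bp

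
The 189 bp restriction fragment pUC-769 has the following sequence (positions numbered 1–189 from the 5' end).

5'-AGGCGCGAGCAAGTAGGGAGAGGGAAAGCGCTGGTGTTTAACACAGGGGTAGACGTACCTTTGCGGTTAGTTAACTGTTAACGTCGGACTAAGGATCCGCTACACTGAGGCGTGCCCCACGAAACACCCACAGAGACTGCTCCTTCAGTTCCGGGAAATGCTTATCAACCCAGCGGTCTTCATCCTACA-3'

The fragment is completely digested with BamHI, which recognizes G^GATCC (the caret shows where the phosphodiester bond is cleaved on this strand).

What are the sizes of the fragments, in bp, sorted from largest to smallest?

96, 93 bp

The BamHI site (GGATCC) starts at position 93.
BamHI cuts after the first base of each site, so after position 93.
Linear molecule, 1 cut → 2 fragments:
  1–93 → 93 bp
  94–189 → 96 bp
Sorted largest to smallest: 96, 93 bp.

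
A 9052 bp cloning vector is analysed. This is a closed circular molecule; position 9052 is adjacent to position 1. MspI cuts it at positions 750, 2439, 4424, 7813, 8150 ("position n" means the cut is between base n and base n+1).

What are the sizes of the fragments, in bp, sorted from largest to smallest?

Circular molecule, 5 cuts → 5 fragments:
  2439 − 750 = 1689 bp
  4424 − 2439 = 1985 bp
  7813 − 4424 = 3389 bp
  8150 − 7813 = 337 bp
  wrap: 9052 − 8150 + 750 = 1652 bp
Sorted largest to smallest: 3389, 1985, 1689, 1652, 337 bp.

3389, 1985, 1689, 1652, 337 bp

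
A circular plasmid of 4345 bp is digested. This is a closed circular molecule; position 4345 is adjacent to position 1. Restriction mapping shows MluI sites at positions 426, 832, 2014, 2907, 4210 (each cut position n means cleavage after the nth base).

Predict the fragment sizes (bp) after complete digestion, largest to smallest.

Circular molecule, 5 cuts → 5 fragments:
  832 − 426 = 406 bp
  2014 − 832 = 1182 bp
  2907 − 2014 = 893 bp
  4210 − 2907 = 1303 bp
  wrap: 4345 − 4210 + 426 = 561 bp
Sorted largest to smallest: 1303, 1182, 893, 561, 406 bp.

1303, 1182, 893, 561, 406 bp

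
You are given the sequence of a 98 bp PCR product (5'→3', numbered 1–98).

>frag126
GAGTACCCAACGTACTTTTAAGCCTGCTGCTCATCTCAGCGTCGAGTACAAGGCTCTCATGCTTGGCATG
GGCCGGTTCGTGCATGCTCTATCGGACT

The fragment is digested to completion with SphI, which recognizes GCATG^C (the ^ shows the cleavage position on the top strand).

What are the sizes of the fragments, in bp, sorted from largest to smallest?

86, 12 bp

The SphI site (GCATGC) starts at position 82.
SphI cuts after base 5 of each site (before the last base), so after position 86.
Linear molecule, 1 cut → 2 fragments:
  1–86 → 86 bp
  87–98 → 12 bp
Sorted largest to smallest: 86, 12 bp.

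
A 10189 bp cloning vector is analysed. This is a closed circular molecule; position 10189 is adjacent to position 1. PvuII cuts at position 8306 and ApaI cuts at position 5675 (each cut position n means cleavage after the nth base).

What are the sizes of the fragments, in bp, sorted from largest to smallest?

Combined cut positions (sorted): 5675, 8306.
Circular molecule, 2 cuts → 2 fragments:
  8306 − 5675 = 2631 bp
  wrap: 10189 − 8306 + 5675 = 7558 bp
Sorted largest to smallest: 7558, 2631 bp.

7558, 2631 bp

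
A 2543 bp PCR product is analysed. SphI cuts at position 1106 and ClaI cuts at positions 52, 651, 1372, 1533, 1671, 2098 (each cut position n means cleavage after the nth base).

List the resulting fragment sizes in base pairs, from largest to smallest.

599, 455, 445, 427, 266, 161, 138, 52 bp

Combined cut positions (sorted): 52, 651, 1106, 1372, 1533, 1671, 2098.
Linear molecule, 7 cuts → 8 fragments:
  52 − 0 = 52 bp
  651 − 52 = 599 bp
  1106 − 651 = 455 bp
  1372 − 1106 = 266 bp
  1533 − 1372 = 161 bp
  1671 − 1533 = 138 bp
  2098 − 1671 = 427 bp
  2543 − 2098 = 445 bp
Sorted largest to smallest: 599, 455, 445, 427, 266, 161, 138, 52 bp.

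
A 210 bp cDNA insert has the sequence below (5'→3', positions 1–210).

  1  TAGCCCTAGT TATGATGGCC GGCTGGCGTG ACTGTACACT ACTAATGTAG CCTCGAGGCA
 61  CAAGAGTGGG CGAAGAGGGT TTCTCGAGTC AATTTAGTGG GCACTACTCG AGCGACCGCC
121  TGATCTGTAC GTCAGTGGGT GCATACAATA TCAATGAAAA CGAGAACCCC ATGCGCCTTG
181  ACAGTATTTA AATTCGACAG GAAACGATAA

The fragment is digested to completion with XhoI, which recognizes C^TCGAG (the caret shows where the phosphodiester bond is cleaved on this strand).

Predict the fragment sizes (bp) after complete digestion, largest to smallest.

103, 52, 31, 24 bp

XhoI sites (CTCGAG) start at positions 52, 83, 107.
XhoI cuts after the first base of each site, so after positions 52, 83, 107.
Linear molecule, 3 cuts → 4 fragments:
  1–52 → 52 bp
  53–83 → 31 bp
  84–107 → 24 bp
  108–210 → 103 bp
Sorted largest to smallest: 103, 52, 31, 24 bp.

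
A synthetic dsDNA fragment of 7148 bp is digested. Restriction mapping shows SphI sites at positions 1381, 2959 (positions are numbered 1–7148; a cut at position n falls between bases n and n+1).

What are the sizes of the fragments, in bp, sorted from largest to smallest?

4189, 1578, 1381 bp

Linear molecule, 2 cuts → 3 fragments:
  1381 − 0 = 1381 bp
  2959 − 1381 = 1578 bp
  7148 − 2959 = 4189 bp
Sorted largest to smallest: 4189, 1578, 1381 bp.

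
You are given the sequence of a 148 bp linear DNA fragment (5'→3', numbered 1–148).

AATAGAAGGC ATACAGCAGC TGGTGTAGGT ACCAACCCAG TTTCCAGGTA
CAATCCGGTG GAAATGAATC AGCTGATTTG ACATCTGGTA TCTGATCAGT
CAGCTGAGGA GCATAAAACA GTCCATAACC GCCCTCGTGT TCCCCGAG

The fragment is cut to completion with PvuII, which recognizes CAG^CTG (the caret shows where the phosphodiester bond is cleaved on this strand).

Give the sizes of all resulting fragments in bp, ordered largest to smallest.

PvuII sites (CAGCTG) start at positions 17, 70, 101.
PvuII cuts after base 3 of each site, so after positions 19, 72, 103.
Linear molecule, 3 cuts → 4 fragments:
  1–19 → 19 bp
  20–72 → 53 bp
  73–103 → 31 bp
  104–148 → 45 bp
Sorted largest to smallest: 53, 45, 31, 19 bp.

53, 45, 31, 19 bp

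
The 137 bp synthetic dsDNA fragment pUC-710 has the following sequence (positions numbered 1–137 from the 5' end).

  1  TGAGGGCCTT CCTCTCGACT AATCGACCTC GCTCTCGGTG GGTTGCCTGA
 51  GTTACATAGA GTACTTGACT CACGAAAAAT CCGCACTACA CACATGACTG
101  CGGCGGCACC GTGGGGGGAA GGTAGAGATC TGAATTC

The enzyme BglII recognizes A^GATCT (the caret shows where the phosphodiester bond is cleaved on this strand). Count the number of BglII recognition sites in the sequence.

AGATCT occurs starting at position 126.
BglII cuts at 1 site.

1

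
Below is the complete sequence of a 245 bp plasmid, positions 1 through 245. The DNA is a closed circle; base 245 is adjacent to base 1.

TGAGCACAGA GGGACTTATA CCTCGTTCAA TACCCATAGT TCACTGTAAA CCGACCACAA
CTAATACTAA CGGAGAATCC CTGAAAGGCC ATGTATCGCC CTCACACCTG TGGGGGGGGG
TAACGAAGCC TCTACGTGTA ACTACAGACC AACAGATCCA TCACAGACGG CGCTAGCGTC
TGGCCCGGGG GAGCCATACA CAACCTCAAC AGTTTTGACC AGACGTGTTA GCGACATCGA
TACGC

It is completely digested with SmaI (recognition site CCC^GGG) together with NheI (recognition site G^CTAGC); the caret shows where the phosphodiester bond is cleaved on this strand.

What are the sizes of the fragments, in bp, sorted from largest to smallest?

The SmaI site (CCCGGG) starts at position 184.
SmaI cuts after base 3 of each site, so after position 186.
The NheI site (GCTAGC) starts at position 172.
NheI cuts after the first base of each site, so after position 172.
Combined cut positions: 172, 186.
Circular molecule, 2 cuts → 2 fragments:
  173–186 → 14 bp
  187–245 then 1–172 → 59 + 172 = 231 bp
Sorted largest to smallest: 231, 14 bp.

231, 14 bp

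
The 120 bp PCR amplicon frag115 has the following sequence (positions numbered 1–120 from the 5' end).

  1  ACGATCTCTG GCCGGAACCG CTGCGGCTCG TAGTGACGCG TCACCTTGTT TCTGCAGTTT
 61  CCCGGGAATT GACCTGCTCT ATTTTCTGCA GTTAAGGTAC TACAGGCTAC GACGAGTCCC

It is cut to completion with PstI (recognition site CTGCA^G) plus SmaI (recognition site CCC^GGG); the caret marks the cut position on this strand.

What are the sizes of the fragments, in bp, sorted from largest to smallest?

PstI sites (CTGCAG) start at positions 52, 86.
PstI cuts after base 5 of each site (before the last base), so after positions 56, 90.
The SmaI site (CCCGGG) starts at position 61.
SmaI cuts after base 3 of each site, so after position 63.
Combined cut positions: 56, 63, 90.
Linear molecule, 3 cuts → 4 fragments:
  1–56 → 56 bp
  57–63 → 7 bp
  64–90 → 27 bp
  91–120 → 30 bp
Sorted largest to smallest: 56, 30, 27, 7 bp.

56, 30, 27, 7 bp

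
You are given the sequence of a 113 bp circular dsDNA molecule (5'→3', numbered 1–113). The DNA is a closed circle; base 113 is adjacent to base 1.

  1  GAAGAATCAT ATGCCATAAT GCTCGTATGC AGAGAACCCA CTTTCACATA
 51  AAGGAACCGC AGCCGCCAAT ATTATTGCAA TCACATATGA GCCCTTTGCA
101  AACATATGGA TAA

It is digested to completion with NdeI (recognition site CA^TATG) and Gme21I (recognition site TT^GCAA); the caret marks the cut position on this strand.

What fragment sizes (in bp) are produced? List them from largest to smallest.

NdeI sites (CATATG) start at positions 8, 84, 103.
NdeI cuts after base 2 of each site, so after positions 9, 85, 104.
Gme21I sites (TTGCAA) start at positions 75, 96.
Gme21I cuts after base 2 of each site, so after positions 76, 97.
Combined cut positions: 9, 76, 85, 97, 104.
Circular molecule, 5 cuts → 5 fragments:
  10–76 → 67 bp
  77–85 → 9 bp
  86–97 → 12 bp
  98–104 → 7 bp
  105–113 then 1–9 → 9 + 9 = 18 bp
Sorted largest to smallest: 67, 18, 12, 9, 7 bp.

67, 18, 12, 9, 7 bp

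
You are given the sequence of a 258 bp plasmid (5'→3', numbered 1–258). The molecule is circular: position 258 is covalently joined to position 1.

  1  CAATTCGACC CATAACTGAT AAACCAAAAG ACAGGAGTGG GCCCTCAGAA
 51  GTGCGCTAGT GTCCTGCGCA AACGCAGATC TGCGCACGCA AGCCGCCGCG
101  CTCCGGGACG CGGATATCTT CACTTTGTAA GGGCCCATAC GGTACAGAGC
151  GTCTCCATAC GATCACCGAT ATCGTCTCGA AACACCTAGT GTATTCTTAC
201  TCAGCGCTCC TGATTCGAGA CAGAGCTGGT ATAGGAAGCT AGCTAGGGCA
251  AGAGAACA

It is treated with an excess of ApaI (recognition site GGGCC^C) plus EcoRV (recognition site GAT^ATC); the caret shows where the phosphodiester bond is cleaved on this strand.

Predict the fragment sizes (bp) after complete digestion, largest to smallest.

131, 72, 35, 20 bp

ApaI sites (GGGCCC) start at positions 39, 131.
ApaI cuts after base 5 of each site (before the last base), so after positions 43, 135.
EcoRV sites (GATATC) start at positions 113, 168.
EcoRV cuts after base 3 of each site, so after positions 115, 170.
Combined cut positions: 43, 115, 135, 170.
Circular molecule, 4 cuts → 4 fragments:
  44–115 → 72 bp
  116–135 → 20 bp
  136–170 → 35 bp
  171–258 then 1–43 → 88 + 43 = 131 bp
Sorted largest to smallest: 131, 72, 35, 20 bp.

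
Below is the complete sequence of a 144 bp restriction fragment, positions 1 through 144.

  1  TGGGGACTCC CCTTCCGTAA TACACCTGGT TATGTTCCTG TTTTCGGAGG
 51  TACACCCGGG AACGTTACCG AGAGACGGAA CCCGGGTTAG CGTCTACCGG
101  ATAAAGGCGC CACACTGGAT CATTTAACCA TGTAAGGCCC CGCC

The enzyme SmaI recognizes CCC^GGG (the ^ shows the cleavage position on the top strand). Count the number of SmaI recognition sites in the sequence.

2

CCCGGG occurs starting at positions 55, 81.
SmaI cuts at 2 sites.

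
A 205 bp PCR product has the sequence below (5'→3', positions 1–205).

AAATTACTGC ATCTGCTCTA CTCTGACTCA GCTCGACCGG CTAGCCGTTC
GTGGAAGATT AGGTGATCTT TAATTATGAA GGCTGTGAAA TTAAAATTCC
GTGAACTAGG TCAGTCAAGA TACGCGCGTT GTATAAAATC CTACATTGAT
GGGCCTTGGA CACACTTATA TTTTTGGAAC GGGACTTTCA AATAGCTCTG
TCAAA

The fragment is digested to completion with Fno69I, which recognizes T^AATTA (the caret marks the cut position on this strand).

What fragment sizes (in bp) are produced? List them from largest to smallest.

134, 71 bp

The Fno69I site (TAATTA) starts at position 71.
Fno69I cuts after the first base of each site, so after position 71.
Linear molecule, 1 cut → 2 fragments:
  1–71 → 71 bp
  72–205 → 134 bp
Sorted largest to smallest: 134, 71 bp.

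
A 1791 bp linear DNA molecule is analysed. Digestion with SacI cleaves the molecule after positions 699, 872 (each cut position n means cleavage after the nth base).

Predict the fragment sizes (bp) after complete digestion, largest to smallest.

919, 699, 173 bp

Linear molecule, 2 cuts → 3 fragments:
  699 − 0 = 699 bp
  872 − 699 = 173 bp
  1791 − 872 = 919 bp
Sorted largest to smallest: 919, 699, 173 bp.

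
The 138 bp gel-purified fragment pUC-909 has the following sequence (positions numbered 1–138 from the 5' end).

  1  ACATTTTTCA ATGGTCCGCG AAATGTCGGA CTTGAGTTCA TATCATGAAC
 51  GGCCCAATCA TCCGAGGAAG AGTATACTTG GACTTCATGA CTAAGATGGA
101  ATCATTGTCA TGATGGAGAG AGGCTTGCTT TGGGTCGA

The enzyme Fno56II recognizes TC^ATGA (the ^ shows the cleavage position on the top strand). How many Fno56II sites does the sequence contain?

TCATGA occurs starting at positions 43, 85, 108.
Fno56II cuts at 3 sites.

3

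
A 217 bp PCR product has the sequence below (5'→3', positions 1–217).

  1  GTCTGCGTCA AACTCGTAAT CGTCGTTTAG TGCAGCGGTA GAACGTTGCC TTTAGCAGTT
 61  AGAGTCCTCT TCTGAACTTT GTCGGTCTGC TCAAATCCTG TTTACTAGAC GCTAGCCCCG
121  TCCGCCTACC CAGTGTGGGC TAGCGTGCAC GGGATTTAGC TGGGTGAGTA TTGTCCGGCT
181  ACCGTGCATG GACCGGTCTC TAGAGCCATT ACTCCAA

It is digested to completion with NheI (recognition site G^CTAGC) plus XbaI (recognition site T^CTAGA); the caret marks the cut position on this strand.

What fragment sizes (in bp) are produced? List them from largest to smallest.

111, 60, 28, 18 bp

NheI sites (GCTAGC) start at positions 111, 139.
NheI cuts after the first base of each site, so after positions 111, 139.
The XbaI site (TCTAGA) starts at position 199.
XbaI cuts after the first base of each site, so after position 199.
Combined cut positions: 111, 139, 199.
Linear molecule, 3 cuts → 4 fragments:
  1–111 → 111 bp
  112–139 → 28 bp
  140–199 → 60 bp
  200–217 → 18 bp
Sorted largest to smallest: 111, 60, 28, 18 bp.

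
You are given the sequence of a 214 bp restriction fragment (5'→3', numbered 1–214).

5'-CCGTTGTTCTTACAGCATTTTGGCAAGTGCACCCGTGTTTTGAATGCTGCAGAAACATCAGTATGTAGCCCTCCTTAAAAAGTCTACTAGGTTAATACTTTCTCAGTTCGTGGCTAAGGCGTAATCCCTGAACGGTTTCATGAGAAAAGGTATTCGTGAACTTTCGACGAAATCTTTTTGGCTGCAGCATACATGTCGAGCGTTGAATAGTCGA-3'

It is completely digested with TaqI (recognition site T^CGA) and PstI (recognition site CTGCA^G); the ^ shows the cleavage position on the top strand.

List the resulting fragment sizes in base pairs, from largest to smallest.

113, 51, 22, 15, 10, 3 bp

TaqI sites (TCGA) start at positions 164, 196, 211.
TaqI cuts after the first base of each site, so after positions 164, 196, 211.
PstI sites (CTGCAG) start at positions 47, 182.
PstI cuts after base 5 of each site (before the last base), so after positions 51, 186.
Combined cut positions: 51, 164, 186, 196, 211.
Linear molecule, 5 cuts → 6 fragments:
  1–51 → 51 bp
  52–164 → 113 bp
  165–186 → 22 bp
  187–196 → 10 bp
  197–211 → 15 bp
  212–214 → 3 bp
Sorted largest to smallest: 113, 51, 22, 15, 10, 3 bp.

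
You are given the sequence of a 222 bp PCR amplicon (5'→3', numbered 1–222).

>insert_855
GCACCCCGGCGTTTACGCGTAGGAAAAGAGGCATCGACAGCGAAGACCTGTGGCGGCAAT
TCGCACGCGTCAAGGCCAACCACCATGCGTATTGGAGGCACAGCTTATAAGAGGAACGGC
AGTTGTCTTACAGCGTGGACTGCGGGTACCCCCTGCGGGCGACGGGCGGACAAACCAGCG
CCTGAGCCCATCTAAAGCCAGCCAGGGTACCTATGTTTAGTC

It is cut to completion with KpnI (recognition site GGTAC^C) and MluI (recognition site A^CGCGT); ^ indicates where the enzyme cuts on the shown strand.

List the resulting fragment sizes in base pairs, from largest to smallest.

84, 61, 50, 15, 12 bp

KpnI sites (GGTACC) start at positions 145, 206.
KpnI cuts after base 5 of each site (before the last base), so after positions 149, 210.
MluI sites (ACGCGT) start at positions 15, 65.
MluI cuts after the first base of each site, so after positions 15, 65.
Combined cut positions: 15, 65, 149, 210.
Linear molecule, 4 cuts → 5 fragments:
  1–15 → 15 bp
  16–65 → 50 bp
  66–149 → 84 bp
  150–210 → 61 bp
  211–222 → 12 bp
Sorted largest to smallest: 84, 61, 50, 15, 12 bp.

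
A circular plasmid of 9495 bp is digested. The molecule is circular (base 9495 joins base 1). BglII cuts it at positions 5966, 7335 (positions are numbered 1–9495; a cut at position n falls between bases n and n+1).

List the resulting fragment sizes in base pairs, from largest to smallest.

Circular molecule, 2 cuts → 2 fragments:
  7335 − 5966 = 1369 bp
  wrap: 9495 − 7335 + 5966 = 8126 bp
Sorted largest to smallest: 8126, 1369 bp.

8126, 1369 bp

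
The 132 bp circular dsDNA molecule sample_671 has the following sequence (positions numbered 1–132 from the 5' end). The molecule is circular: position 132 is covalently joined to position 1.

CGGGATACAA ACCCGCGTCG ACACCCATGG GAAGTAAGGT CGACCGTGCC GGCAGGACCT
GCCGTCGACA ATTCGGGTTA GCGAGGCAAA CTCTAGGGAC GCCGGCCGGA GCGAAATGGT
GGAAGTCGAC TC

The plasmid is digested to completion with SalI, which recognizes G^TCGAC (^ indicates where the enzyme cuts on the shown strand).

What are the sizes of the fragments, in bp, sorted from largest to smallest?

61, 25, 24, 22 bp

SalI sites (GTCGAC) start at positions 17, 39, 64, 125.
SalI cuts after the first base of each site, so after positions 17, 39, 64, 125.
Circular molecule, 4 cuts → 4 fragments:
  18–39 → 22 bp
  40–64 → 25 bp
  65–125 → 61 bp
  126–132 then 1–17 → 7 + 17 = 24 bp
Sorted largest to smallest: 61, 25, 24, 22 bp.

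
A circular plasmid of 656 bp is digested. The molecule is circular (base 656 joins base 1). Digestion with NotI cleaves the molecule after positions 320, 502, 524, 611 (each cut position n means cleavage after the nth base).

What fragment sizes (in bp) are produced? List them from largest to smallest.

Circular molecule, 4 cuts → 4 fragments:
  502 − 320 = 182 bp
  524 − 502 = 22 bp
  611 − 524 = 87 bp
  wrap: 656 − 611 + 320 = 365 bp
Sorted largest to smallest: 365, 182, 87, 22 bp.

365, 182, 87, 22 bp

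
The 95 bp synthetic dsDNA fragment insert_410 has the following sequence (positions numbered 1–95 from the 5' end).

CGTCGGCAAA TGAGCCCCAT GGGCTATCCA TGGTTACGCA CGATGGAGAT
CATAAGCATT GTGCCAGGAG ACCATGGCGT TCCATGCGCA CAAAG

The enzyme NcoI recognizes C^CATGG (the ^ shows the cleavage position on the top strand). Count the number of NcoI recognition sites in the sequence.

3

CCATGG occurs starting at positions 17, 28, 72.
NcoI cuts at 3 sites.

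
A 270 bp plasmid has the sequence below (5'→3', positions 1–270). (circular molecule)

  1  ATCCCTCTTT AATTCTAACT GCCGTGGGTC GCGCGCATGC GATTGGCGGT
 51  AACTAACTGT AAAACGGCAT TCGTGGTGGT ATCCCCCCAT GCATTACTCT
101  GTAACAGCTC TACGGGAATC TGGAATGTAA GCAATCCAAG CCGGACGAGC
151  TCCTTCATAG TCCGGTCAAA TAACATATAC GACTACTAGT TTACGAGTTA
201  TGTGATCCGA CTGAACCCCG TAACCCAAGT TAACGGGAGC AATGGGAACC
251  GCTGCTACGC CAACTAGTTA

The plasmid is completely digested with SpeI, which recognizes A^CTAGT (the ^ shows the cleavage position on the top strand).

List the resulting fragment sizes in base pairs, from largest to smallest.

192, 78 bp

SpeI sites (ACTAGT) start at positions 185, 263.
SpeI cuts after the first base of each site, so after positions 185, 263.
Circular molecule, 2 cuts → 2 fragments:
  186–263 → 78 bp
  264–270 then 1–185 → 7 + 185 = 192 bp
Sorted largest to smallest: 192, 78 bp.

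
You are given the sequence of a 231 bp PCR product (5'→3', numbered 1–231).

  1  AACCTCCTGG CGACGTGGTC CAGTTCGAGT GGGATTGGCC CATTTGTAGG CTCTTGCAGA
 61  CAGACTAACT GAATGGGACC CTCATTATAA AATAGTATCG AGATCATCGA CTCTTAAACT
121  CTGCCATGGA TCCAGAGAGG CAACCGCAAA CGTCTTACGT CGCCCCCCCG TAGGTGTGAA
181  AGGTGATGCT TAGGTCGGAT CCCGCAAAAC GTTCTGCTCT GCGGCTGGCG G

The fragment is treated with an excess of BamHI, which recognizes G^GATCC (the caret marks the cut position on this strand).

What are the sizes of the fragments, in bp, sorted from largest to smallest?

BamHI sites (GGATCC) start at positions 128, 197.
BamHI cuts after the first base of each site, so after positions 128, 197.
Linear molecule, 2 cuts → 3 fragments:
  1–128 → 128 bp
  129–197 → 69 bp
  198–231 → 34 bp
Sorted largest to smallest: 128, 69, 34 bp.

128, 69, 34 bp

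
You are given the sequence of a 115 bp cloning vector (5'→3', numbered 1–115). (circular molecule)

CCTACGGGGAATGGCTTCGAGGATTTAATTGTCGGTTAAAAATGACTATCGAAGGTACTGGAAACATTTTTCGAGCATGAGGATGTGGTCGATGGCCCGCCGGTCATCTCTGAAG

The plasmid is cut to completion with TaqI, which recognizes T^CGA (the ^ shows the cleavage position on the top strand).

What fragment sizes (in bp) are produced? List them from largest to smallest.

43, 32, 22, 18 bp

TaqI sites (TCGA) start at positions 17, 49, 71, 89.
TaqI cuts after the first base of each site, so after positions 17, 49, 71, 89.
Circular molecule, 4 cuts → 4 fragments:
  18–49 → 32 bp
  50–71 → 22 bp
  72–89 → 18 bp
  90–115 then 1–17 → 26 + 17 = 43 bp
Sorted largest to smallest: 43, 32, 22, 18 bp.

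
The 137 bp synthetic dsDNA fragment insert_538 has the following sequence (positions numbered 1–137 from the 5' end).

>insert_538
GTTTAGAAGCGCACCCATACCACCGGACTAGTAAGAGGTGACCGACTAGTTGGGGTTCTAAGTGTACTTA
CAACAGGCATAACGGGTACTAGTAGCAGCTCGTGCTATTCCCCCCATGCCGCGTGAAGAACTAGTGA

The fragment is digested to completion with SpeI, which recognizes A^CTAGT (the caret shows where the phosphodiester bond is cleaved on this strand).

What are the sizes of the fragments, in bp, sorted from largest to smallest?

SpeI sites (ACTAGT) start at positions 27, 45, 88, 130.
SpeI cuts after the first base of each site, so after positions 27, 45, 88, 130.
Linear molecule, 4 cuts → 5 fragments:
  1–27 → 27 bp
  28–45 → 18 bp
  46–88 → 43 bp
  89–130 → 42 bp
  131–137 → 7 bp
Sorted largest to smallest: 43, 42, 27, 18, 7 bp.

43, 42, 27, 18, 7 bp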